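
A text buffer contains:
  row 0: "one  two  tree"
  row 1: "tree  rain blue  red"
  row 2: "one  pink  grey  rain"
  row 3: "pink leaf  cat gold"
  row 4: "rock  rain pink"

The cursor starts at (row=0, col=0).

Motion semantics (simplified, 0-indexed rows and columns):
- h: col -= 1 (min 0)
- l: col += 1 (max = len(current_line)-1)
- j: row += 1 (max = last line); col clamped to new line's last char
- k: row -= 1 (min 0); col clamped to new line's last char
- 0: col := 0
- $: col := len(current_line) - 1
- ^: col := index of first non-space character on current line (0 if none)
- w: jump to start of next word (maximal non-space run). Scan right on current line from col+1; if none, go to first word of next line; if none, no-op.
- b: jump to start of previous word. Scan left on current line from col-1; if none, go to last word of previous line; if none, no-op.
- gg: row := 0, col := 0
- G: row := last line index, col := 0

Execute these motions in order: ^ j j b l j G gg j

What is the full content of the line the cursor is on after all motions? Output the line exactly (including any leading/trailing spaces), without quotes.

After 1 (^): row=0 col=0 char='o'
After 2 (j): row=1 col=0 char='t'
After 3 (j): row=2 col=0 char='o'
After 4 (b): row=1 col=17 char='r'
After 5 (l): row=1 col=18 char='e'
After 6 (j): row=2 col=18 char='a'
After 7 (G): row=4 col=0 char='r'
After 8 (gg): row=0 col=0 char='o'
After 9 (j): row=1 col=0 char='t'

Answer: tree  rain blue  red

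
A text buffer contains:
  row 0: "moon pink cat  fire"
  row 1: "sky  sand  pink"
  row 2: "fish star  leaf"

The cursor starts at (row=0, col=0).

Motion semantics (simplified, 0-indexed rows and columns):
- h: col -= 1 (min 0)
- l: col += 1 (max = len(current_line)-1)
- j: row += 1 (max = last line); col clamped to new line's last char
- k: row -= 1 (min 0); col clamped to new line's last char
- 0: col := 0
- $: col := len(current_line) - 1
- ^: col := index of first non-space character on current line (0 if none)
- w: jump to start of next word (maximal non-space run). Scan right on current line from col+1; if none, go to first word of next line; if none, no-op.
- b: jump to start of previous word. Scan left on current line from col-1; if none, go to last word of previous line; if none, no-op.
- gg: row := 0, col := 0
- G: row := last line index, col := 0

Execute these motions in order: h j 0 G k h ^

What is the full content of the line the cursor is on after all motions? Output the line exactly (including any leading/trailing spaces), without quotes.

After 1 (h): row=0 col=0 char='m'
After 2 (j): row=1 col=0 char='s'
After 3 (0): row=1 col=0 char='s'
After 4 (G): row=2 col=0 char='f'
After 5 (k): row=1 col=0 char='s'
After 6 (h): row=1 col=0 char='s'
After 7 (^): row=1 col=0 char='s'

Answer: sky  sand  pink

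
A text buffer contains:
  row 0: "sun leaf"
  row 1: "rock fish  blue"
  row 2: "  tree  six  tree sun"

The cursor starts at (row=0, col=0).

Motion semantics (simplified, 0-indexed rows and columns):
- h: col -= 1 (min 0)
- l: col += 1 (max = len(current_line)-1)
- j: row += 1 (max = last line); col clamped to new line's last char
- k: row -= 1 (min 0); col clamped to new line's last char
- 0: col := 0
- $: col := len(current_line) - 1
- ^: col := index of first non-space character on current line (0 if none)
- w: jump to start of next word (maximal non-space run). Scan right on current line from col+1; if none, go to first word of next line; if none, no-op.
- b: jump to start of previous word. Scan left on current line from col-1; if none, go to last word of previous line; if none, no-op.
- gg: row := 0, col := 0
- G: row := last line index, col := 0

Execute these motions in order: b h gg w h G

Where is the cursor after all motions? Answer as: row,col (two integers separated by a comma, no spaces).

After 1 (b): row=0 col=0 char='s'
After 2 (h): row=0 col=0 char='s'
After 3 (gg): row=0 col=0 char='s'
After 4 (w): row=0 col=4 char='l'
After 5 (h): row=0 col=3 char='_'
After 6 (G): row=2 col=0 char='_'

Answer: 2,0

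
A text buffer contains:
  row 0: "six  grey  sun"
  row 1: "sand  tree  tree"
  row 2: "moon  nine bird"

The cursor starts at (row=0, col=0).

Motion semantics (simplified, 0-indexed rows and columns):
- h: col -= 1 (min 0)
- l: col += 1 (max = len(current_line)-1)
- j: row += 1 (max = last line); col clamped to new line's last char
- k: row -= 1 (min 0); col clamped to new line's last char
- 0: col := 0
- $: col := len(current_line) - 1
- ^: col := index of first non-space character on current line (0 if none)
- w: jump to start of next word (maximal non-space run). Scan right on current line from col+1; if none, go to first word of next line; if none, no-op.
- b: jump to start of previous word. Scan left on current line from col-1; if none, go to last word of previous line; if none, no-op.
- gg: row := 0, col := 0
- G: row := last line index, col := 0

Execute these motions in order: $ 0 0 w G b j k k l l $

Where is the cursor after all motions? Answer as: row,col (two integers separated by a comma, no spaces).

After 1 ($): row=0 col=13 char='n'
After 2 (0): row=0 col=0 char='s'
After 3 (0): row=0 col=0 char='s'
After 4 (w): row=0 col=5 char='g'
After 5 (G): row=2 col=0 char='m'
After 6 (b): row=1 col=12 char='t'
After 7 (j): row=2 col=12 char='i'
After 8 (k): row=1 col=12 char='t'
After 9 (k): row=0 col=12 char='u'
After 10 (l): row=0 col=13 char='n'
After 11 (l): row=0 col=13 char='n'
After 12 ($): row=0 col=13 char='n'

Answer: 0,13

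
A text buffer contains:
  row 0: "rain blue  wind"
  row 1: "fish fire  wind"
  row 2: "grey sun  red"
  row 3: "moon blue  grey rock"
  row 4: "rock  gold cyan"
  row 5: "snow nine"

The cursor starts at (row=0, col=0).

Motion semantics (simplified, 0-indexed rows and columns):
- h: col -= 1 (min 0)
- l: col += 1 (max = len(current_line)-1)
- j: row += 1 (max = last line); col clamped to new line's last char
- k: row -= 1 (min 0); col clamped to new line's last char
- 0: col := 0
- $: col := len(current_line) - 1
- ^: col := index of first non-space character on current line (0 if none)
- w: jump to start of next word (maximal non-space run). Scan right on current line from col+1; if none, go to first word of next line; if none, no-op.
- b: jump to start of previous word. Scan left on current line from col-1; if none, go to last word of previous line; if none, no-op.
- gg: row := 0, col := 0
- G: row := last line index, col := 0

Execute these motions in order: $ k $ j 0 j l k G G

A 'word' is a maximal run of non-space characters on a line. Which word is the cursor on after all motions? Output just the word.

After 1 ($): row=0 col=14 char='d'
After 2 (k): row=0 col=14 char='d'
After 3 ($): row=0 col=14 char='d'
After 4 (j): row=1 col=14 char='d'
After 5 (0): row=1 col=0 char='f'
After 6 (j): row=2 col=0 char='g'
After 7 (l): row=2 col=1 char='r'
After 8 (k): row=1 col=1 char='i'
After 9 (G): row=5 col=0 char='s'
After 10 (G): row=5 col=0 char='s'

Answer: snow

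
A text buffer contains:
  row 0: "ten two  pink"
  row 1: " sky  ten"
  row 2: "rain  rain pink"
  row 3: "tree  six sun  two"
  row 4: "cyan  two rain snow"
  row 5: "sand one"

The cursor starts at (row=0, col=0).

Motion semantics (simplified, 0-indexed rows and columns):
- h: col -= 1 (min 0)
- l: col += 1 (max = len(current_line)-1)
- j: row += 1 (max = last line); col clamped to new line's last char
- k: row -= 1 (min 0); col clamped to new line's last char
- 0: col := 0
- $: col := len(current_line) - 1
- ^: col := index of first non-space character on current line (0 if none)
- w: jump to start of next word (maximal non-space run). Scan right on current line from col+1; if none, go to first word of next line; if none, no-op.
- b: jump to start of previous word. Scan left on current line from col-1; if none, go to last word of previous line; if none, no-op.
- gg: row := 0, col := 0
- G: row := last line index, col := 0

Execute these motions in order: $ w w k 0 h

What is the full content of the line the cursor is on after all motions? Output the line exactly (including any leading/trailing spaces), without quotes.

Answer: ten two  pink

Derivation:
After 1 ($): row=0 col=12 char='k'
After 2 (w): row=1 col=1 char='s'
After 3 (w): row=1 col=6 char='t'
After 4 (k): row=0 col=6 char='o'
After 5 (0): row=0 col=0 char='t'
After 6 (h): row=0 col=0 char='t'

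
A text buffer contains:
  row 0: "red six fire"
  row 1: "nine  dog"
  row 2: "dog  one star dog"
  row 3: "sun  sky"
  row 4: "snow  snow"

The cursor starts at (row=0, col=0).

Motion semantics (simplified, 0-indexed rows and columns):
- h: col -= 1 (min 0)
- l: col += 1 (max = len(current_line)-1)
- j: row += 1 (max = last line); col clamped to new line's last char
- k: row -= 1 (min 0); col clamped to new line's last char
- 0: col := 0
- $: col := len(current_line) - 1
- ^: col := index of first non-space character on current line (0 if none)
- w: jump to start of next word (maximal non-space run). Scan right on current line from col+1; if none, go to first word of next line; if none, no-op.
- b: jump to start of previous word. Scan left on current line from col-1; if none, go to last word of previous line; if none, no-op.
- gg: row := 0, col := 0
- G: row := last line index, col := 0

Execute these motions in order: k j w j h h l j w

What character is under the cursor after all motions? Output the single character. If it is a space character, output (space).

After 1 (k): row=0 col=0 char='r'
After 2 (j): row=1 col=0 char='n'
After 3 (w): row=1 col=6 char='d'
After 4 (j): row=2 col=6 char='n'
After 5 (h): row=2 col=5 char='o'
After 6 (h): row=2 col=4 char='_'
After 7 (l): row=2 col=5 char='o'
After 8 (j): row=3 col=5 char='s'
After 9 (w): row=4 col=0 char='s'

Answer: s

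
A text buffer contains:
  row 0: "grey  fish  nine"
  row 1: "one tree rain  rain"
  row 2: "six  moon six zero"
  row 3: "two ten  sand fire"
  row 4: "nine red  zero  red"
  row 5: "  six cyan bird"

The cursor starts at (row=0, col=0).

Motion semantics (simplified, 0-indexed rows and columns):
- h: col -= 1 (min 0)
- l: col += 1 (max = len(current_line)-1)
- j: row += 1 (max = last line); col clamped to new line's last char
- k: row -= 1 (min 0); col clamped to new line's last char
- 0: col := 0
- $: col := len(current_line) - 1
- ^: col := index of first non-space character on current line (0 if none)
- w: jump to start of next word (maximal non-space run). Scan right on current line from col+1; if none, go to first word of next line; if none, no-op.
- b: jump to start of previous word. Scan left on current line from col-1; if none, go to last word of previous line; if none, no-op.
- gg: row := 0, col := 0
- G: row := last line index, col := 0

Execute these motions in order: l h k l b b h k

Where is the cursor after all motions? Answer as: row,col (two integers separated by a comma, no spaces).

Answer: 0,0

Derivation:
After 1 (l): row=0 col=1 char='r'
After 2 (h): row=0 col=0 char='g'
After 3 (k): row=0 col=0 char='g'
After 4 (l): row=0 col=1 char='r'
After 5 (b): row=0 col=0 char='g'
After 6 (b): row=0 col=0 char='g'
After 7 (h): row=0 col=0 char='g'
After 8 (k): row=0 col=0 char='g'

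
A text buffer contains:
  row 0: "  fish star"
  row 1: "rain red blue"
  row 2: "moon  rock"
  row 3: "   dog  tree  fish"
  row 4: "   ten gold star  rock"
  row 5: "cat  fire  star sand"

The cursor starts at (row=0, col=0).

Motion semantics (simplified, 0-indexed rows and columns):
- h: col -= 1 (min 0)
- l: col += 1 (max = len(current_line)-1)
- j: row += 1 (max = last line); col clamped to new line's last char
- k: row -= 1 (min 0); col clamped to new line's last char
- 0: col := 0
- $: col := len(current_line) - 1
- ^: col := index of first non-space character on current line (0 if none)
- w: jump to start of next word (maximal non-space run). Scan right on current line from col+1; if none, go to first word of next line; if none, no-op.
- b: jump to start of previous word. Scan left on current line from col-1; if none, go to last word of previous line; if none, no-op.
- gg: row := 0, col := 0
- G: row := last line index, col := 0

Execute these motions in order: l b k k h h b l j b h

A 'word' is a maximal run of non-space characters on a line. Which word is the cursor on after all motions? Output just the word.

Answer: rain

Derivation:
After 1 (l): row=0 col=1 char='_'
After 2 (b): row=0 col=1 char='_'
After 3 (k): row=0 col=1 char='_'
After 4 (k): row=0 col=1 char='_'
After 5 (h): row=0 col=0 char='_'
After 6 (h): row=0 col=0 char='_'
After 7 (b): row=0 col=0 char='_'
After 8 (l): row=0 col=1 char='_'
After 9 (j): row=1 col=1 char='a'
After 10 (b): row=1 col=0 char='r'
After 11 (h): row=1 col=0 char='r'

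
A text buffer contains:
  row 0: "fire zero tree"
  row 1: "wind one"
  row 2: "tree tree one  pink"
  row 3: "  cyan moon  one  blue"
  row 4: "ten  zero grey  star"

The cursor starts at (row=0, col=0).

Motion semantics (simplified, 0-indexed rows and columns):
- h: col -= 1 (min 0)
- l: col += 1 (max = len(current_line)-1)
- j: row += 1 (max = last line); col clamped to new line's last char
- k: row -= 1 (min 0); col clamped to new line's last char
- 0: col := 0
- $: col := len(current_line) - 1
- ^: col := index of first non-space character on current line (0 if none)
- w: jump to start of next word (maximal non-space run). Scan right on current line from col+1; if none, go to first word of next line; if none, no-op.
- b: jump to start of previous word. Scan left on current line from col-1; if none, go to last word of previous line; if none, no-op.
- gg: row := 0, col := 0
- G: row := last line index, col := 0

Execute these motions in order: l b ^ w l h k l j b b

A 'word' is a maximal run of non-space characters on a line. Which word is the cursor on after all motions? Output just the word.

Answer: wind

Derivation:
After 1 (l): row=0 col=1 char='i'
After 2 (b): row=0 col=0 char='f'
After 3 (^): row=0 col=0 char='f'
After 4 (w): row=0 col=5 char='z'
After 5 (l): row=0 col=6 char='e'
After 6 (h): row=0 col=5 char='z'
After 7 (k): row=0 col=5 char='z'
After 8 (l): row=0 col=6 char='e'
After 9 (j): row=1 col=6 char='n'
After 10 (b): row=1 col=5 char='o'
After 11 (b): row=1 col=0 char='w'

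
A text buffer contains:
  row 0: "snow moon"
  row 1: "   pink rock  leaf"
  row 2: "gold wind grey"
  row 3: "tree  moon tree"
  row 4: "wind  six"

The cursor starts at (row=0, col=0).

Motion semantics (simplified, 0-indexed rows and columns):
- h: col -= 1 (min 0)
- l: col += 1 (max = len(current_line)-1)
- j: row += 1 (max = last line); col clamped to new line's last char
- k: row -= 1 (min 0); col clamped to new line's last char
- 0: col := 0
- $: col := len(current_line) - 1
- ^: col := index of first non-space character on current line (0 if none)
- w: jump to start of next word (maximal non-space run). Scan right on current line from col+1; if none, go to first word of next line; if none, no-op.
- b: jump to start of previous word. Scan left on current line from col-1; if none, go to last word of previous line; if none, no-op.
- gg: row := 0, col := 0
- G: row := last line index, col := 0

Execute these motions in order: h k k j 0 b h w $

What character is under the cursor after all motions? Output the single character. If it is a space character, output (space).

After 1 (h): row=0 col=0 char='s'
After 2 (k): row=0 col=0 char='s'
After 3 (k): row=0 col=0 char='s'
After 4 (j): row=1 col=0 char='_'
After 5 (0): row=1 col=0 char='_'
After 6 (b): row=0 col=5 char='m'
After 7 (h): row=0 col=4 char='_'
After 8 (w): row=0 col=5 char='m'
After 9 ($): row=0 col=8 char='n'

Answer: n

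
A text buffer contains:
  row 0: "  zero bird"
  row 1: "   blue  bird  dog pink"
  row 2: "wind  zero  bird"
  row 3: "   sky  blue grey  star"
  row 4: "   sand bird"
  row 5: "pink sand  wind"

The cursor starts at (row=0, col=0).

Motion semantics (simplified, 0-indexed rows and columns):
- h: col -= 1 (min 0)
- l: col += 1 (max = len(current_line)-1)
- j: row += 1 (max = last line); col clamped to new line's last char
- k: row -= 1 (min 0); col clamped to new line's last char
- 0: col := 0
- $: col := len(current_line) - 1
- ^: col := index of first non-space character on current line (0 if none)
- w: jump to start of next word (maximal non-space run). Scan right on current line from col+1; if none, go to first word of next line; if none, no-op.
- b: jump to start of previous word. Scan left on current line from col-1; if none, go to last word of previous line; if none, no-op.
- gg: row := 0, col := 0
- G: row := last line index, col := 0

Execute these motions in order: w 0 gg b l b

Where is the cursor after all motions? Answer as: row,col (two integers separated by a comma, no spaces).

After 1 (w): row=0 col=2 char='z'
After 2 (0): row=0 col=0 char='_'
After 3 (gg): row=0 col=0 char='_'
After 4 (b): row=0 col=0 char='_'
After 5 (l): row=0 col=1 char='_'
After 6 (b): row=0 col=1 char='_'

Answer: 0,1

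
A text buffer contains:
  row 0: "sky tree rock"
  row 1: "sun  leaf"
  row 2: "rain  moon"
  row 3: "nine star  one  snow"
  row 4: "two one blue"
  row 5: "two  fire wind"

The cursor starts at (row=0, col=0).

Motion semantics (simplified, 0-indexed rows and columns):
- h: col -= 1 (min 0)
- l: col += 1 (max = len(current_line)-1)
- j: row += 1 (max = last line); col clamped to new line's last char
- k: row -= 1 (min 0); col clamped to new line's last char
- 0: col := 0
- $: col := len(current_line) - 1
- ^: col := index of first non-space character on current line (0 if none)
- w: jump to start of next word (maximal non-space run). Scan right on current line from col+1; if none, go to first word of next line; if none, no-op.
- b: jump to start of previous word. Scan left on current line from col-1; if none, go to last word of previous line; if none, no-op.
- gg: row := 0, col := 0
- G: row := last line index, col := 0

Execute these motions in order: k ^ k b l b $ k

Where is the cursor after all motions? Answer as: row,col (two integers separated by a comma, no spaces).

After 1 (k): row=0 col=0 char='s'
After 2 (^): row=0 col=0 char='s'
After 3 (k): row=0 col=0 char='s'
After 4 (b): row=0 col=0 char='s'
After 5 (l): row=0 col=1 char='k'
After 6 (b): row=0 col=0 char='s'
After 7 ($): row=0 col=12 char='k'
After 8 (k): row=0 col=12 char='k'

Answer: 0,12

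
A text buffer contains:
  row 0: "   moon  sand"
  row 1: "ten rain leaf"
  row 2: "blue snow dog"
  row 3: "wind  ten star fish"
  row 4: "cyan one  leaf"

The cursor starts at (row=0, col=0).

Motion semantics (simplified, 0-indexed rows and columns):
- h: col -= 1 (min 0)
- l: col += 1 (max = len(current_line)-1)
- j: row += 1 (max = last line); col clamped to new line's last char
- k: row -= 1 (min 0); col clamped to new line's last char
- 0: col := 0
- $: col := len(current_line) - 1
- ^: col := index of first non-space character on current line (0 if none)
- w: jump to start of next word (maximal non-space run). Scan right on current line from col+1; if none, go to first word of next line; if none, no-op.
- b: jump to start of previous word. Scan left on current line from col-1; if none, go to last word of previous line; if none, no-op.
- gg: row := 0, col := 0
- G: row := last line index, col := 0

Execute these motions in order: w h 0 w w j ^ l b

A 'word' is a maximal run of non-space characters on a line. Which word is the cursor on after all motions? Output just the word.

Answer: ten

Derivation:
After 1 (w): row=0 col=3 char='m'
After 2 (h): row=0 col=2 char='_'
After 3 (0): row=0 col=0 char='_'
After 4 (w): row=0 col=3 char='m'
After 5 (w): row=0 col=9 char='s'
After 6 (j): row=1 col=9 char='l'
After 7 (^): row=1 col=0 char='t'
After 8 (l): row=1 col=1 char='e'
After 9 (b): row=1 col=0 char='t'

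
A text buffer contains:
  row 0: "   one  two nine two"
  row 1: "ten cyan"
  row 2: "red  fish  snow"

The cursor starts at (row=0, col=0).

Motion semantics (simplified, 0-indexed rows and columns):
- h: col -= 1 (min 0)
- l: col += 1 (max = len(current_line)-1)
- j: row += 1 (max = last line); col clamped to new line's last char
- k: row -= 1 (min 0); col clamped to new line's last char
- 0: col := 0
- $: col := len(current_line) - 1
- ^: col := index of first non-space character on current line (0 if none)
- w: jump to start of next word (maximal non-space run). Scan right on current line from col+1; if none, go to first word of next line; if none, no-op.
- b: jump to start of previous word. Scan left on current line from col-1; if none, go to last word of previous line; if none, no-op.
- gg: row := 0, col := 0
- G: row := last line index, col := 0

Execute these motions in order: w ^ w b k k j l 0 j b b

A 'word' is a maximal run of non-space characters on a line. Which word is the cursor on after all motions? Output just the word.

Answer: ten

Derivation:
After 1 (w): row=0 col=3 char='o'
After 2 (^): row=0 col=3 char='o'
After 3 (w): row=0 col=8 char='t'
After 4 (b): row=0 col=3 char='o'
After 5 (k): row=0 col=3 char='o'
After 6 (k): row=0 col=3 char='o'
After 7 (j): row=1 col=3 char='_'
After 8 (l): row=1 col=4 char='c'
After 9 (0): row=1 col=0 char='t'
After 10 (j): row=2 col=0 char='r'
After 11 (b): row=1 col=4 char='c'
After 12 (b): row=1 col=0 char='t'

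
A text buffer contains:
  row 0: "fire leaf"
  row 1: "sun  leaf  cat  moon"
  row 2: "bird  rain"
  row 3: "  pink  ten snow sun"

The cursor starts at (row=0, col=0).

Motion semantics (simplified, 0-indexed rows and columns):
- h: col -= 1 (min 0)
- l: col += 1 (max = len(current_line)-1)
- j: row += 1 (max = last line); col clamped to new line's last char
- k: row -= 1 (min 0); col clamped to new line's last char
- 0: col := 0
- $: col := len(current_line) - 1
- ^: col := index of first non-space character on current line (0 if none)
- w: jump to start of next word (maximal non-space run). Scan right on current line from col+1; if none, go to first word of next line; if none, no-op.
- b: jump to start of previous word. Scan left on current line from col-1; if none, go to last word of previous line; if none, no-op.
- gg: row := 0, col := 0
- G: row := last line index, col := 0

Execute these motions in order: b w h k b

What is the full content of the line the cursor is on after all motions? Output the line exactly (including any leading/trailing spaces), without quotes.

After 1 (b): row=0 col=0 char='f'
After 2 (w): row=0 col=5 char='l'
After 3 (h): row=0 col=4 char='_'
After 4 (k): row=0 col=4 char='_'
After 5 (b): row=0 col=0 char='f'

Answer: fire leaf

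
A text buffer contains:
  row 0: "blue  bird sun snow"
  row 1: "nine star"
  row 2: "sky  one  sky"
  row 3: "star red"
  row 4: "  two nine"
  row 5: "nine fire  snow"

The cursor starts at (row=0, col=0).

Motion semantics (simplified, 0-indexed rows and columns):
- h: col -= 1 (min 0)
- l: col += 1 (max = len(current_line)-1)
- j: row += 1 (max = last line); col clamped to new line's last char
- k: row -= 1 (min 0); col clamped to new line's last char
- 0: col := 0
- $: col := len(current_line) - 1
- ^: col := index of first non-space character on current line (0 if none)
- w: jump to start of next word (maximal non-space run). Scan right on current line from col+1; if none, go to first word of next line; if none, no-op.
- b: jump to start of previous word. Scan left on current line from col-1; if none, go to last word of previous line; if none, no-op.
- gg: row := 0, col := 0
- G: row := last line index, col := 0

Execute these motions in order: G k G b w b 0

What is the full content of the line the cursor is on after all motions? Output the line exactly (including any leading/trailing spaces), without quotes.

Answer:   two nine

Derivation:
After 1 (G): row=5 col=0 char='n'
After 2 (k): row=4 col=0 char='_'
After 3 (G): row=5 col=0 char='n'
After 4 (b): row=4 col=6 char='n'
After 5 (w): row=5 col=0 char='n'
After 6 (b): row=4 col=6 char='n'
After 7 (0): row=4 col=0 char='_'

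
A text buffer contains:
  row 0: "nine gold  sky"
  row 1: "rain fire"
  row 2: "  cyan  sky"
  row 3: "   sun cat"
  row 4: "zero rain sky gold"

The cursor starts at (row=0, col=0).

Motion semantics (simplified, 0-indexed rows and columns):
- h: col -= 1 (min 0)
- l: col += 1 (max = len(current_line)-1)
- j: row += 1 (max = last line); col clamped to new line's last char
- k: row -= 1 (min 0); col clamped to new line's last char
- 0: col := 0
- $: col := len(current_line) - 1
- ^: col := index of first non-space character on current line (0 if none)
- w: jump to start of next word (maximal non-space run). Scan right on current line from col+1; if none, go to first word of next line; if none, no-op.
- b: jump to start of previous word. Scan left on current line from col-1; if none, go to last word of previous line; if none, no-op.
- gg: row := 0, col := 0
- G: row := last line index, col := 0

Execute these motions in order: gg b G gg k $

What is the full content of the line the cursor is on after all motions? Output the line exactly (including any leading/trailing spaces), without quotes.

After 1 (gg): row=0 col=0 char='n'
After 2 (b): row=0 col=0 char='n'
After 3 (G): row=4 col=0 char='z'
After 4 (gg): row=0 col=0 char='n'
After 5 (k): row=0 col=0 char='n'
After 6 ($): row=0 col=13 char='y'

Answer: nine gold  sky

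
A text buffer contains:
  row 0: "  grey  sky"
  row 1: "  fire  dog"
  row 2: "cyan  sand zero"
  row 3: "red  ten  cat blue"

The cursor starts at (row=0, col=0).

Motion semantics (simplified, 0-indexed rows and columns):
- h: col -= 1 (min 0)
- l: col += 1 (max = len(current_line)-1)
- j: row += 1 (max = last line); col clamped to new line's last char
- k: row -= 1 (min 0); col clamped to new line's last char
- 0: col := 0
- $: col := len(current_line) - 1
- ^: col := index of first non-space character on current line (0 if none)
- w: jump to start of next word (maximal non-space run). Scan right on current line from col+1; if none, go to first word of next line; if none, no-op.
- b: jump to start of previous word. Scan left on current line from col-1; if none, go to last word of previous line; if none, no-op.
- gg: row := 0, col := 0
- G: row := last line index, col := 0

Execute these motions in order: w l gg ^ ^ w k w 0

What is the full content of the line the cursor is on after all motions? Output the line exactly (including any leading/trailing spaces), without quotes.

After 1 (w): row=0 col=2 char='g'
After 2 (l): row=0 col=3 char='r'
After 3 (gg): row=0 col=0 char='_'
After 4 (^): row=0 col=2 char='g'
After 5 (^): row=0 col=2 char='g'
After 6 (w): row=0 col=8 char='s'
After 7 (k): row=0 col=8 char='s'
After 8 (w): row=1 col=2 char='f'
After 9 (0): row=1 col=0 char='_'

Answer:   fire  dog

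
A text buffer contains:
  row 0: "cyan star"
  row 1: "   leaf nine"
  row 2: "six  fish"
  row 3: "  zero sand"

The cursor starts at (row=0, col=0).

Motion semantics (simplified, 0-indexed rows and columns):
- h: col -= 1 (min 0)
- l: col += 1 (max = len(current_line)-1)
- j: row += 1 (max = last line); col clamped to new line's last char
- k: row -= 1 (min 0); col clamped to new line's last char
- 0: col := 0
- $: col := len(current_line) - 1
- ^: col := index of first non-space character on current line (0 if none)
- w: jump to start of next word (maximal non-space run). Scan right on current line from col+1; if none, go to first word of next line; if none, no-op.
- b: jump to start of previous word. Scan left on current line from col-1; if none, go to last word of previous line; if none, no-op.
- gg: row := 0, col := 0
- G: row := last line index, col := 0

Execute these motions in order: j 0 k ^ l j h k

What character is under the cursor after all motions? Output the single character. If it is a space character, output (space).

After 1 (j): row=1 col=0 char='_'
After 2 (0): row=1 col=0 char='_'
After 3 (k): row=0 col=0 char='c'
After 4 (^): row=0 col=0 char='c'
After 5 (l): row=0 col=1 char='y'
After 6 (j): row=1 col=1 char='_'
After 7 (h): row=1 col=0 char='_'
After 8 (k): row=0 col=0 char='c'

Answer: c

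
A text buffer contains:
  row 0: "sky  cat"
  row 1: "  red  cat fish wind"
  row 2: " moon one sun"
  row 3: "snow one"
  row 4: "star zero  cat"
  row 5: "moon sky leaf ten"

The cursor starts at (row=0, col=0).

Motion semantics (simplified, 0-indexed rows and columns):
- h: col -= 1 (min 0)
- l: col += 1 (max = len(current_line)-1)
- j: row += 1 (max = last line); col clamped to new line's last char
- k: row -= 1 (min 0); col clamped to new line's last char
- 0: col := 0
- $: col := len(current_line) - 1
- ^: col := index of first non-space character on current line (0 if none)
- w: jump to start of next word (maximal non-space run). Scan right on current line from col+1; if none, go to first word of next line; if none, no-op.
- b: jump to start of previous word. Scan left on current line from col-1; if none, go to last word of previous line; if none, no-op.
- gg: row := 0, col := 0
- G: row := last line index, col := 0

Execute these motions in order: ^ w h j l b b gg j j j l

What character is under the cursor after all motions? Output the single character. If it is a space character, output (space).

Answer: n

Derivation:
After 1 (^): row=0 col=0 char='s'
After 2 (w): row=0 col=5 char='c'
After 3 (h): row=0 col=4 char='_'
After 4 (j): row=1 col=4 char='d'
After 5 (l): row=1 col=5 char='_'
After 6 (b): row=1 col=2 char='r'
After 7 (b): row=0 col=5 char='c'
After 8 (gg): row=0 col=0 char='s'
After 9 (j): row=1 col=0 char='_'
After 10 (j): row=2 col=0 char='_'
After 11 (j): row=3 col=0 char='s'
After 12 (l): row=3 col=1 char='n'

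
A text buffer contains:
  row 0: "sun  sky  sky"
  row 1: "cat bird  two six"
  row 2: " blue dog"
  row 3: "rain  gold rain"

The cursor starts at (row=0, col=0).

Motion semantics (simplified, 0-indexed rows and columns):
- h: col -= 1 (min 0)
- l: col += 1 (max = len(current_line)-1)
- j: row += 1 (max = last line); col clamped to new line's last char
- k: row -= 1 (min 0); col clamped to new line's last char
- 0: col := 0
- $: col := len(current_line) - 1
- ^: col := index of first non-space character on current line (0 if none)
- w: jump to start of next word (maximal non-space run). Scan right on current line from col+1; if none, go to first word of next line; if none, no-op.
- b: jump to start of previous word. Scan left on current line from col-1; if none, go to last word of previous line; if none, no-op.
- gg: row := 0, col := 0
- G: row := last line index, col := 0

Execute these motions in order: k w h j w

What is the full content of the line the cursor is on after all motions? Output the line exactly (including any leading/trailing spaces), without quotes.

After 1 (k): row=0 col=0 char='s'
After 2 (w): row=0 col=5 char='s'
After 3 (h): row=0 col=4 char='_'
After 4 (j): row=1 col=4 char='b'
After 5 (w): row=1 col=10 char='t'

Answer: cat bird  two six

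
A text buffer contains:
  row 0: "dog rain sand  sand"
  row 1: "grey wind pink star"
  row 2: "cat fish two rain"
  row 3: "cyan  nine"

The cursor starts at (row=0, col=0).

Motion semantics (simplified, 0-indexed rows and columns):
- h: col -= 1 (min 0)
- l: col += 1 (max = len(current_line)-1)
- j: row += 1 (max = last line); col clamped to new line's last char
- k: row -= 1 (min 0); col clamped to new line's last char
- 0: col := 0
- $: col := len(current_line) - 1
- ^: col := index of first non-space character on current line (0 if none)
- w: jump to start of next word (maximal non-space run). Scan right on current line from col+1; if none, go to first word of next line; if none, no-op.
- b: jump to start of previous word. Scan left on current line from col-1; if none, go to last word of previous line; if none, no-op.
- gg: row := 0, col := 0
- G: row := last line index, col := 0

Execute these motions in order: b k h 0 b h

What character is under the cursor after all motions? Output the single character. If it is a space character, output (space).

After 1 (b): row=0 col=0 char='d'
After 2 (k): row=0 col=0 char='d'
After 3 (h): row=0 col=0 char='d'
After 4 (0): row=0 col=0 char='d'
After 5 (b): row=0 col=0 char='d'
After 6 (h): row=0 col=0 char='d'

Answer: d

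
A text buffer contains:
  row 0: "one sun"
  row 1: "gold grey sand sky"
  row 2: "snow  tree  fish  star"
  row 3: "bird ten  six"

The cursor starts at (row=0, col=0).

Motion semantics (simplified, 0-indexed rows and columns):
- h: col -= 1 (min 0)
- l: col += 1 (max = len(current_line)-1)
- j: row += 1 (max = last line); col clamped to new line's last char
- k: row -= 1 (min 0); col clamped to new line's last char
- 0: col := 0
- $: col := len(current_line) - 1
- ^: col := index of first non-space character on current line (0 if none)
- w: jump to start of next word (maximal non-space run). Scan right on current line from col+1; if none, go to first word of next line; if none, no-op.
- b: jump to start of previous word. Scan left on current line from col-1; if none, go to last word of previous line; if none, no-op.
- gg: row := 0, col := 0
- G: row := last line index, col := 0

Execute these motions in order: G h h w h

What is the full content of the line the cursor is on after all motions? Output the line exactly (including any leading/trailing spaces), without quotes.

After 1 (G): row=3 col=0 char='b'
After 2 (h): row=3 col=0 char='b'
After 3 (h): row=3 col=0 char='b'
After 4 (w): row=3 col=5 char='t'
After 5 (h): row=3 col=4 char='_'

Answer: bird ten  six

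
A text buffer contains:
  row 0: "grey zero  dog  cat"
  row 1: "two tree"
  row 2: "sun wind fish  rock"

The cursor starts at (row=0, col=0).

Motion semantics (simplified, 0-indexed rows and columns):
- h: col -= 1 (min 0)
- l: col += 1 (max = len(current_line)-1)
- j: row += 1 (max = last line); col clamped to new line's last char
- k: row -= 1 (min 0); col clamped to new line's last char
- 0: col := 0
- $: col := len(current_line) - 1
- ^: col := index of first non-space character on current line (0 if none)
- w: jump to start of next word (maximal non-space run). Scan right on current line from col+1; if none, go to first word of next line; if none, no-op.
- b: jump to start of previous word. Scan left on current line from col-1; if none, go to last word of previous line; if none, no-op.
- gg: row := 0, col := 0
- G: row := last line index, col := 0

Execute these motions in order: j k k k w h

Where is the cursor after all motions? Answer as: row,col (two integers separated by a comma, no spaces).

Answer: 0,4

Derivation:
After 1 (j): row=1 col=0 char='t'
After 2 (k): row=0 col=0 char='g'
After 3 (k): row=0 col=0 char='g'
After 4 (k): row=0 col=0 char='g'
After 5 (w): row=0 col=5 char='z'
After 6 (h): row=0 col=4 char='_'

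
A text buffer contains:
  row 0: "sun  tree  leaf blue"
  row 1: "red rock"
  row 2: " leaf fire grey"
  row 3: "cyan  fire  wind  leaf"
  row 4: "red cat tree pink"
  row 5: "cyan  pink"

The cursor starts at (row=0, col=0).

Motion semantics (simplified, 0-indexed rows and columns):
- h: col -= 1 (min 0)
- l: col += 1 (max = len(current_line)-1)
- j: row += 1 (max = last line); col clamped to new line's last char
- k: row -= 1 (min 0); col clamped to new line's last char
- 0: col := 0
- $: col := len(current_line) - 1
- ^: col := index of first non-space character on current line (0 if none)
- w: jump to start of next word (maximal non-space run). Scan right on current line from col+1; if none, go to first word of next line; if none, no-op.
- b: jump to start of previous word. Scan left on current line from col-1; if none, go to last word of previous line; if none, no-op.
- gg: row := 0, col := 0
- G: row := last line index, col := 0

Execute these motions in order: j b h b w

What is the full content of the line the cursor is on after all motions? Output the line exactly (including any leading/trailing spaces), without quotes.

After 1 (j): row=1 col=0 char='r'
After 2 (b): row=0 col=16 char='b'
After 3 (h): row=0 col=15 char='_'
After 4 (b): row=0 col=11 char='l'
After 5 (w): row=0 col=16 char='b'

Answer: sun  tree  leaf blue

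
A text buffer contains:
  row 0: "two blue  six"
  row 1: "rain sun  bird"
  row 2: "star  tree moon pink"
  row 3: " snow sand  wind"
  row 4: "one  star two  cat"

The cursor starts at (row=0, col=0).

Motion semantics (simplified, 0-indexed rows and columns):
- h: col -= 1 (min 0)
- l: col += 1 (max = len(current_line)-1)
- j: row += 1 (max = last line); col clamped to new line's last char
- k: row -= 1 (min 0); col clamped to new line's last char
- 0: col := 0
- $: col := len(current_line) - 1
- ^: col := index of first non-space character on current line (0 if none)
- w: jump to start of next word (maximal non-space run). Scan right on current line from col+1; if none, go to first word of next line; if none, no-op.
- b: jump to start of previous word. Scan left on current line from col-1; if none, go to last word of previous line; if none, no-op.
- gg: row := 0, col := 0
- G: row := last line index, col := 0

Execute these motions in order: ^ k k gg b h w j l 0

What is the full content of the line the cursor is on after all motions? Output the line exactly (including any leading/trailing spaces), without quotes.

Answer: rain sun  bird

Derivation:
After 1 (^): row=0 col=0 char='t'
After 2 (k): row=0 col=0 char='t'
After 3 (k): row=0 col=0 char='t'
After 4 (gg): row=0 col=0 char='t'
After 5 (b): row=0 col=0 char='t'
After 6 (h): row=0 col=0 char='t'
After 7 (w): row=0 col=4 char='b'
After 8 (j): row=1 col=4 char='_'
After 9 (l): row=1 col=5 char='s'
After 10 (0): row=1 col=0 char='r'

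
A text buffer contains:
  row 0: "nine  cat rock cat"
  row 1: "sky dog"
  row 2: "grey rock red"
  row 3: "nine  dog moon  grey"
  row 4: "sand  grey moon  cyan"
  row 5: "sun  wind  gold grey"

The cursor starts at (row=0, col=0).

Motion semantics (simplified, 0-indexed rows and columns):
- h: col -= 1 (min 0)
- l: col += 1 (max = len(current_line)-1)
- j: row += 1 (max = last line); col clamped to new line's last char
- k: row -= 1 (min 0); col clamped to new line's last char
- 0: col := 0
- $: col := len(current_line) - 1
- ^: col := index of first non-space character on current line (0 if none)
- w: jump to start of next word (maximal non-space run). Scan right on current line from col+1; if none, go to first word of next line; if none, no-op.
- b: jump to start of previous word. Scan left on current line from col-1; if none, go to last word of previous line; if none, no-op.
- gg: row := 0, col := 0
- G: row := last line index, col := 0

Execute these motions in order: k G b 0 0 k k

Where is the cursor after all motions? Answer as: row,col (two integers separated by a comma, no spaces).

Answer: 2,0

Derivation:
After 1 (k): row=0 col=0 char='n'
After 2 (G): row=5 col=0 char='s'
After 3 (b): row=4 col=17 char='c'
After 4 (0): row=4 col=0 char='s'
After 5 (0): row=4 col=0 char='s'
After 6 (k): row=3 col=0 char='n'
After 7 (k): row=2 col=0 char='g'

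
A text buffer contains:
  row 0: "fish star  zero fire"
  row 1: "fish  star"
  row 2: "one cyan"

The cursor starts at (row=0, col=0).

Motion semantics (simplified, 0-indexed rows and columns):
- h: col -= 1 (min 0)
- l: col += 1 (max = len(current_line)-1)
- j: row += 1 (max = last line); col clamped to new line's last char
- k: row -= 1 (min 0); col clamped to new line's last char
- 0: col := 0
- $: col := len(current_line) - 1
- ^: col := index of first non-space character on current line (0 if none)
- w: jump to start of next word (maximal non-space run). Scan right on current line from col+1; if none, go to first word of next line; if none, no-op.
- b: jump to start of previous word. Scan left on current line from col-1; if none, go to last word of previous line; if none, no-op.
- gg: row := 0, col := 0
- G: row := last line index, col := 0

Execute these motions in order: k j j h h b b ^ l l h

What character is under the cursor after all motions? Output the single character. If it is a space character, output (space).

After 1 (k): row=0 col=0 char='f'
After 2 (j): row=1 col=0 char='f'
After 3 (j): row=2 col=0 char='o'
After 4 (h): row=2 col=0 char='o'
After 5 (h): row=2 col=0 char='o'
After 6 (b): row=1 col=6 char='s'
After 7 (b): row=1 col=0 char='f'
After 8 (^): row=1 col=0 char='f'
After 9 (l): row=1 col=1 char='i'
After 10 (l): row=1 col=2 char='s'
After 11 (h): row=1 col=1 char='i'

Answer: i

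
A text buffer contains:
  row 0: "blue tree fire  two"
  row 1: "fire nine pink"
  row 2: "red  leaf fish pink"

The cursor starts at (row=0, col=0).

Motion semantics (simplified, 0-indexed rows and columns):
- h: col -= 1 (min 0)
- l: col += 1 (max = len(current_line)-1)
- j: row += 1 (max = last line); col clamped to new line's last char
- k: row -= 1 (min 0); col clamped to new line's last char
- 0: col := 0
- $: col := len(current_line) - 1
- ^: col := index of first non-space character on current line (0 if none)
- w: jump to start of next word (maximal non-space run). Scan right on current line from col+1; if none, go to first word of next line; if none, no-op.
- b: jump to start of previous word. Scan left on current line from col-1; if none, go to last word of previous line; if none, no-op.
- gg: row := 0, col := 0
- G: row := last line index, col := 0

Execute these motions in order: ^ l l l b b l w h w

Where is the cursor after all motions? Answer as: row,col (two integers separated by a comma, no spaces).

Answer: 0,5

Derivation:
After 1 (^): row=0 col=0 char='b'
After 2 (l): row=0 col=1 char='l'
After 3 (l): row=0 col=2 char='u'
After 4 (l): row=0 col=3 char='e'
After 5 (b): row=0 col=0 char='b'
After 6 (b): row=0 col=0 char='b'
After 7 (l): row=0 col=1 char='l'
After 8 (w): row=0 col=5 char='t'
After 9 (h): row=0 col=4 char='_'
After 10 (w): row=0 col=5 char='t'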